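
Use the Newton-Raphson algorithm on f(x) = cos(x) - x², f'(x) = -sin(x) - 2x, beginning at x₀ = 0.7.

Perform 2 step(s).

f(x) = cos(x) - x²
f'(x) = -sin(x) - 2x
x₀ = 0.7

Newton-Raphson formula: x_{n+1} = x_n - f(x_n)/f'(x_n)

Iteration 1:
  f(0.700000) = 0.274842
  f'(0.700000) = -2.044218
  x_1 = 0.700000 - 0.274842/(-2.044218) = 0.834449
Iteration 2:
  f(0.834449) = -0.024718
  f'(0.834449) = -2.409823
  x_2 = 0.834449 - (-0.024718)/(-2.409823) = 0.824191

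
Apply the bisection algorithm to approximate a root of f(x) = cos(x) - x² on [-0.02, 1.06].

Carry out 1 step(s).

f(x) = cos(x) - x²
Initial interval: [-0.02, 1.06]

Iteration 1:
  c_1 = (-0.020000 + 1.060000)/2 = 0.520000
  f(c_1) = f(0.520000) = 0.597419
  f(a) × f(c) ≥ 0, new interval: [0.520000, 1.060000]

After 1 iteration(s), the approximation is c_1 = 0.520000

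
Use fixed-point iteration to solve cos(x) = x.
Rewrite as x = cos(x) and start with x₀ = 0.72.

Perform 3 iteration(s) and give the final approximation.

Equation: cos(x) = x
Fixed-point form: x = cos(x)
x₀ = 0.72

x_1 = g(0.720000) = 0.751806
x_2 = g(0.751806) = 0.730457
x_3 = g(0.730457) = 0.744870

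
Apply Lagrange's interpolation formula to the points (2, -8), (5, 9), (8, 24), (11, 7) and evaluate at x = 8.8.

Lagrange interpolation formula:
P(x) = Σ yᵢ × Lᵢ(x)
where Lᵢ(x) = Π_{j≠i} (x - xⱼ)/(xᵢ - xⱼ)

L_0(8.8) = (8.8 - 5)/(2 - 5) × (8.8 - 8)/(2 - 8) × (8.8 - 11)/(2 - 11) = 0.041284
L_1(8.8) = (8.8 - 2)/(5 - 2) × (8.8 - 8)/(5 - 8) × (8.8 - 11)/(5 - 11) = -0.221630
L_2(8.8) = (8.8 - 2)/(8 - 2) × (8.8 - 5)/(8 - 5) × (8.8 - 11)/(8 - 11) = 1.052741
L_3(8.8) = (8.8 - 2)/(11 - 2) × (8.8 - 5)/(11 - 5) × (8.8 - 8)/(11 - 8) = 0.127605

P(8.8) = (-8)×L_0(8.8) + 9×L_1(8.8) + 24×L_2(8.8) + 7×L_3(8.8)
P(8.8) = 23.834074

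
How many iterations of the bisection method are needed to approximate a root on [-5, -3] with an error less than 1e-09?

We need (b-a)/2^n ≤ 1e-09
(-3 - (-5))/2^n ≤ 1e-09
2/2^n ≤ 1e-09
2^n ≥ 2000000000
n ≥ log₂(2000000000) = 30.90
n ≥ 31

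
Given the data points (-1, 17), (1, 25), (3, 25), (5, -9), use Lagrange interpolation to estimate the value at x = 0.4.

Lagrange interpolation formula:
P(x) = Σ yᵢ × Lᵢ(x)
where Lᵢ(x) = Π_{j≠i} (x - xⱼ)/(xᵢ - xⱼ)

L_0(0.4) = (0.4 - 1)/(-1 - 1) × (0.4 - 3)/(-1 - 3) × (0.4 - 5)/(-1 - 5) = 0.149500
L_1(0.4) = (0.4 - (-1))/(1 - (-1)) × (0.4 - 3)/(1 - 3) × (0.4 - 5)/(1 - 5) = 1.046500
L_2(0.4) = (0.4 - (-1))/(3 - (-1)) × (0.4 - 1)/(3 - 1) × (0.4 - 5)/(3 - 5) = -0.241500
L_3(0.4) = (0.4 - (-1))/(5 - (-1)) × (0.4 - 1)/(5 - 1) × (0.4 - 3)/(5 - 3) = 0.045500

P(0.4) = 17×L_0(0.4) + 25×L_1(0.4) + 25×L_2(0.4) + (-9)×L_3(0.4)
P(0.4) = 22.257000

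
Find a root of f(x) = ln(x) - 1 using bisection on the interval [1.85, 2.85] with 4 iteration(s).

f(x) = ln(x) - 1
Initial interval: [1.85, 2.85]

Iteration 1:
  c_1 = (1.850000 + 2.850000)/2 = 2.350000
  f(c_1) = f(2.350000) = -0.145585
  f(a) × f(c) ≥ 0, new interval: [2.350000, 2.850000]
Iteration 2:
  c_2 = (2.350000 + 2.850000)/2 = 2.600000
  f(c_2) = f(2.600000) = -0.044489
  f(a) × f(c) ≥ 0, new interval: [2.600000, 2.850000]
Iteration 3:
  c_3 = (2.600000 + 2.850000)/2 = 2.725000
  f(c_3) = f(2.725000) = 0.002468
  f(a) × f(c) < 0, new interval: [2.600000, 2.725000]
Iteration 4:
  c_4 = (2.600000 + 2.725000)/2 = 2.662500
  f(c_4) = f(2.662500) = -0.020734
  f(a) × f(c) ≥ 0, new interval: [2.662500, 2.725000]

After 4 iteration(s), the approximation is c_4 = 2.662500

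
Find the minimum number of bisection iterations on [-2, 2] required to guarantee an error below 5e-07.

We need (b-a)/2^n ≤ 5e-07
(2 - (-2))/2^n ≤ 5e-07
4/2^n ≤ 5e-07
2^n ≥ 8000000
n ≥ log₂(8000000) = 22.93
n ≥ 23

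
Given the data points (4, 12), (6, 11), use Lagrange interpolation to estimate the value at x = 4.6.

Lagrange interpolation formula:
P(x) = Σ yᵢ × Lᵢ(x)
where Lᵢ(x) = Π_{j≠i} (x - xⱼ)/(xᵢ - xⱼ)

L_0(4.6) = (4.6 - 6)/(4 - 6) = 0.700000
L_1(4.6) = (4.6 - 4)/(6 - 4) = 0.300000

P(4.6) = 12×L_0(4.6) + 11×L_1(4.6)
P(4.6) = 11.700000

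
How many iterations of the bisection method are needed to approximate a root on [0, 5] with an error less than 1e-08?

We need (b-a)/2^n ≤ 1e-08
(5 - 0)/2^n ≤ 1e-08
5/2^n ≤ 1e-08
2^n ≥ 500000000
n ≥ log₂(500000000) = 28.90
n ≥ 29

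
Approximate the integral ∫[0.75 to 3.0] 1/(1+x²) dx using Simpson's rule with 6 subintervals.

f(x) = 1/(1+x²)
a = 0.75, b = 3.0, n = 6
h = (b - a)/n = 0.375000

Simpson's rule: (h/3)[f(x₀) + 4f(x₁) + 2f(x₂) + ... + f(xₙ)]

x_0 = 0.7500, f(x_0) = 0.640000, coefficient = 1
x_1 = 1.1250, f(x_1) = 0.441379, coefficient = 4
x_2 = 1.5000, f(x_2) = 0.307692, coefficient = 2
x_3 = 1.8750, f(x_3) = 0.221453, coefficient = 4
x_4 = 2.2500, f(x_4) = 0.164948, coefficient = 2
x_5 = 2.6250, f(x_5) = 0.126733, coefficient = 4
x_6 = 3.0000, f(x_6) = 0.100000, coefficient = 1

I ≈ (0.375000/3) × 4.843543 = 0.605443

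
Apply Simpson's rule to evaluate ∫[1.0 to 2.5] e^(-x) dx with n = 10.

f(x) = e^(-x)
a = 1.0, b = 2.5, n = 10
h = (b - a)/n = 0.150000

Simpson's rule: (h/3)[f(x₀) + 4f(x₁) + 2f(x₂) + ... + f(xₙ)]

x_0 = 1.0000, f(x_0) = 0.367879, coefficient = 1
x_1 = 1.1500, f(x_1) = 0.316637, coefficient = 4
x_2 = 1.3000, f(x_2) = 0.272532, coefficient = 2
x_3 = 1.4500, f(x_3) = 0.234570, coefficient = 4
x_4 = 1.6000, f(x_4) = 0.201897, coefficient = 2
x_5 = 1.7500, f(x_5) = 0.173774, coefficient = 4
x_6 = 1.9000, f(x_6) = 0.149569, coefficient = 2
x_7 = 2.0500, f(x_7) = 0.128735, coefficient = 4
x_8 = 2.2000, f(x_8) = 0.110803, coefficient = 2
x_9 = 2.3500, f(x_9) = 0.095369, coefficient = 4
x_10 = 2.5000, f(x_10) = 0.082085, coefficient = 1

I ≈ (0.150000/3) × 5.715905 = 0.285795
Exact value: 0.285794
Error: 0.000001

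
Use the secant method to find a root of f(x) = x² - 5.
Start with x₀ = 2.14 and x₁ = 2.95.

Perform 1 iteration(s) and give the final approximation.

f(x) = x² - 5
x₀ = 2.14, x₁ = 2.95

Secant formula: x_{n+1} = x_n - f(x_n)(x_n - x_{n-1})/(f(x_n) - f(x_{n-1}))

Iteration 1:
  f(2.140000) = -0.420400
  f(2.950000) = 3.702500
  x_2 = 2.950000 - 3.702500×(2.950000 - 2.140000)/(3.702500 - (-0.420400))
       = 2.222593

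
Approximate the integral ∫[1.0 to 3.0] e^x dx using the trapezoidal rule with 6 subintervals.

f(x) = e^x
a = 1.0, b = 3.0, n = 6
h = (b - a)/n = 0.333333

Trapezoidal rule: (h/2)[f(x₀) + 2f(x₁) + 2f(x₂) + ... + f(xₙ)]

x_0 = 1.0000, f(x_0) = 2.718282, coefficient = 1
x_1 = 1.3333, f(x_1) = 3.793668, coefficient = 2
x_2 = 1.6667, f(x_2) = 5.294490, coefficient = 2
x_3 = 2.0000, f(x_3) = 7.389056, coefficient = 2
x_4 = 2.3333, f(x_4) = 10.312259, coefficient = 2
x_5 = 2.6667, f(x_5) = 14.391916, coefficient = 2
x_6 = 3.0000, f(x_6) = 20.085537, coefficient = 1

I ≈ (0.333333/2) × 105.166596 = 17.527766
Exact value: 17.367255
Error: 0.160511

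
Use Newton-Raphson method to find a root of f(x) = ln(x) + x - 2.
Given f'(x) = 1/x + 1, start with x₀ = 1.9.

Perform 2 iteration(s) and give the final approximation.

f(x) = ln(x) + x - 2
f'(x) = 1/x + 1
x₀ = 1.9

Newton-Raphson formula: x_{n+1} = x_n - f(x_n)/f'(x_n)

Iteration 1:
  f(1.900000) = 0.541854
  f'(1.900000) = 1.526316
  x_1 = 1.900000 - 0.541854/1.526316 = 1.544992
Iteration 2:
  f(1.544992) = -0.019989
  f'(1.544992) = 1.647252
  x_2 = 1.544992 - (-0.019989)/1.647252 = 1.557127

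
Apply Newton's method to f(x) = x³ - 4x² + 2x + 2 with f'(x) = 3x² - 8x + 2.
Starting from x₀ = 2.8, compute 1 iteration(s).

f(x) = x³ - 4x² + 2x + 2
f'(x) = 3x² - 8x + 2
x₀ = 2.8

Newton-Raphson formula: x_{n+1} = x_n - f(x_n)/f'(x_n)

Iteration 1:
  f(2.800000) = -1.808000
  f'(2.800000) = 3.120000
  x_1 = 2.800000 - (-1.808000)/3.120000 = 3.379487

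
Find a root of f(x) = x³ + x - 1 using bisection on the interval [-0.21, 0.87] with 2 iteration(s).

f(x) = x³ + x - 1
Initial interval: [-0.21, 0.87]

Iteration 1:
  c_1 = (-0.210000 + 0.870000)/2 = 0.330000
  f(c_1) = f(0.330000) = -0.634063
  f(a) × f(c) ≥ 0, new interval: [0.330000, 0.870000]
Iteration 2:
  c_2 = (0.330000 + 0.870000)/2 = 0.600000
  f(c_2) = f(0.600000) = -0.184000
  f(a) × f(c) ≥ 0, new interval: [0.600000, 0.870000]

After 2 iteration(s), the approximation is c_2 = 0.600000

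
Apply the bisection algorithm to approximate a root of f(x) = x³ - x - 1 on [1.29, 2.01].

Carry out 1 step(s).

f(x) = x³ - x - 1
Initial interval: [1.29, 2.01]

Iteration 1:
  c_1 = (1.290000 + 2.010000)/2 = 1.650000
  f(c_1) = f(1.650000) = 1.842125
  f(a) × f(c) < 0, new interval: [1.290000, 1.650000]

After 1 iteration(s), the approximation is c_1 = 1.650000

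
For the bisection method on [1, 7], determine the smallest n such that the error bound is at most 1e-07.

We need (b-a)/2^n ≤ 1e-07
(7 - 1)/2^n ≤ 1e-07
6/2^n ≤ 1e-07
2^n ≥ 60000000
n ≥ log₂(60000000) = 25.84
n ≥ 26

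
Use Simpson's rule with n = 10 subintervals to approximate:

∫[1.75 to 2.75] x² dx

f(x) = x²
a = 1.75, b = 2.75, n = 10
h = (b - a)/n = 0.100000

Simpson's rule: (h/3)[f(x₀) + 4f(x₁) + 2f(x₂) + ... + f(xₙ)]

x_0 = 1.7500, f(x_0) = 3.062500, coefficient = 1
x_1 = 1.8500, f(x_1) = 3.422500, coefficient = 4
x_2 = 1.9500, f(x_2) = 3.802500, coefficient = 2
x_3 = 2.0500, f(x_3) = 4.202500, coefficient = 4
x_4 = 2.1500, f(x_4) = 4.622500, coefficient = 2
x_5 = 2.2500, f(x_5) = 5.062500, coefficient = 4
x_6 = 2.3500, f(x_6) = 5.522500, coefficient = 2
x_7 = 2.4500, f(x_7) = 6.002500, coefficient = 4
x_8 = 2.5500, f(x_8) = 6.502500, coefficient = 2
x_9 = 2.6500, f(x_9) = 7.022500, coefficient = 4
x_10 = 2.7500, f(x_10) = 7.562500, coefficient = 1

I ≈ (0.100000/3) × 154.375000 = 5.145833
Exact value: 5.145833
Error: 0.000000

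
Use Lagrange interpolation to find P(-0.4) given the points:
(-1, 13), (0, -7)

Lagrange interpolation formula:
P(x) = Σ yᵢ × Lᵢ(x)
where Lᵢ(x) = Π_{j≠i} (x - xⱼ)/(xᵢ - xⱼ)

L_0(-0.4) = (-0.4 - 0)/(-1 - 0) = 0.400000
L_1(-0.4) = (-0.4 - (-1))/(0 - (-1)) = 0.600000

P(-0.4) = 13×L_0(-0.4) + (-7)×L_1(-0.4)
P(-0.4) = 1.000000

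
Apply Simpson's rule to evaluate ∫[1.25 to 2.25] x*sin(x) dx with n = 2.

f(x) = x*sin(x)
a = 1.25, b = 2.25, n = 2
h = (b - a)/n = 0.500000

Simpson's rule: (h/3)[f(x₀) + 4f(x₁) + 2f(x₂) + ... + f(xₙ)]

x_0 = 1.2500, f(x_0) = 1.186231, coefficient = 1
x_1 = 1.7500, f(x_1) = 1.721975, coefficient = 4
x_2 = 2.2500, f(x_2) = 1.750665, coefficient = 1

I ≈ (0.500000/3) × 9.824797 = 1.637466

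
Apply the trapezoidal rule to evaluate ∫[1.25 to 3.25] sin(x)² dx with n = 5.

f(x) = sin(x)²
a = 1.25, b = 3.25, n = 5
h = (b - a)/n = 0.400000

Trapezoidal rule: (h/2)[f(x₀) + 2f(x₁) + 2f(x₂) + ... + f(xₙ)]

x_0 = 1.2500, f(x_0) = 0.900572, coefficient = 1
x_1 = 1.6500, f(x_1) = 0.993740, coefficient = 2
x_2 = 2.0500, f(x_2) = 0.787412, coefficient = 2
x_3 = 2.4500, f(x_3) = 0.406744, coefficient = 2
x_4 = 2.8500, f(x_4) = 0.082644, coefficient = 2
x_5 = 3.2500, f(x_5) = 0.011706, coefficient = 1

I ≈ (0.400000/2) × 5.453357 = 1.090671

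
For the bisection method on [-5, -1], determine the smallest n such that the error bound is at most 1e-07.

We need (b-a)/2^n ≤ 1e-07
(-1 - (-5))/2^n ≤ 1e-07
4/2^n ≤ 1e-07
2^n ≥ 40000000
n ≥ log₂(40000000) = 25.25
n ≥ 26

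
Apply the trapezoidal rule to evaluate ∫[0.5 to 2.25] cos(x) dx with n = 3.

f(x) = cos(x)
a = 0.5, b = 2.25, n = 3
h = (b - a)/n = 0.583333

Trapezoidal rule: (h/2)[f(x₀) + 2f(x₁) + 2f(x₂) + ... + f(xₙ)]

x_0 = 0.5000, f(x_0) = 0.877583, coefficient = 1
x_1 = 1.0833, f(x_1) = 0.468386, coefficient = 2
x_2 = 1.6667, f(x_2) = -0.095724, coefficient = 2
x_3 = 2.2500, f(x_3) = -0.628174, coefficient = 1

I ≈ (0.583333/2) × 0.994734 = 0.290131
Exact value: 0.298648
Error: 0.008517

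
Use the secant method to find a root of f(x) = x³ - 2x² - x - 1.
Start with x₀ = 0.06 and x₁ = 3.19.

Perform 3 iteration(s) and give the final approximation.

f(x) = x³ - 2x² - x - 1
x₀ = 0.06, x₁ = 3.19

Secant formula: x_{n+1} = x_n - f(x_n)(x_n - x_{n-1})/(f(x_n) - f(x_{n-1}))

Iteration 1:
  f(0.060000) = -1.066984
  f(3.190000) = 7.919559
  x_2 = 3.190000 - 7.919559×(3.190000 - 0.060000)/(7.919559 - (-1.066984))
       = 0.431629
Iteration 2:
  f(3.190000) = 7.919559
  f(0.431629) = -1.723822
  x_3 = 0.431629 - (-1.723822)×(0.431629 - 3.190000)/(-1.723822 - 7.919559)
       = 0.924707
Iteration 3:
  f(0.431629) = -1.723822
  f(0.924707) = -2.844172
  x_4 = 0.924707 - (-2.844172)×(0.924707 - 0.431629)/(-2.844172 - (-1.723822))
       = -0.327044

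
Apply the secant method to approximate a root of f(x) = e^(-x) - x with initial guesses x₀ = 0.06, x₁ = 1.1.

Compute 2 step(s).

f(x) = e^(-x) - x
x₀ = 0.06, x₁ = 1.1

Secant formula: x_{n+1} = x_n - f(x_n)(x_n - x_{n-1})/(f(x_n) - f(x_{n-1}))

Iteration 1:
  f(0.060000) = 0.881765
  f(1.100000) = -0.767129
  x_2 = 1.100000 - (-0.767129)×(1.100000 - 0.060000)/(-0.767129 - 0.881765)
       = 0.616152
Iteration 2:
  f(1.100000) = -0.767129
  f(0.616152) = -0.076133
  x_3 = 0.616152 - (-0.076133)×(0.616152 - 1.100000)/(-0.076133 - (-0.767129))
       = 0.562842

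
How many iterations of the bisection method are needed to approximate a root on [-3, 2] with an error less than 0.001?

We need (b-a)/2^n ≤ 0.001
(2 - (-3))/2^n ≤ 0.001
5/2^n ≤ 0.001
2^n ≥ 5000
n ≥ log₂(5000) = 12.29
n ≥ 13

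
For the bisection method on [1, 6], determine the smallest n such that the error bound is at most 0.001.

We need (b-a)/2^n ≤ 0.001
(6 - 1)/2^n ≤ 0.001
5/2^n ≤ 0.001
2^n ≥ 5000
n ≥ log₂(5000) = 12.29
n ≥ 13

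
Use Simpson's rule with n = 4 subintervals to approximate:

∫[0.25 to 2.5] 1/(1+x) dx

f(x) = 1/(1+x)
a = 0.25, b = 2.5, n = 4
h = (b - a)/n = 0.562500

Simpson's rule: (h/3)[f(x₀) + 4f(x₁) + 2f(x₂) + ... + f(xₙ)]

x_0 = 0.2500, f(x_0) = 0.800000, coefficient = 1
x_1 = 0.8125, f(x_1) = 0.551724, coefficient = 4
x_2 = 1.3750, f(x_2) = 0.421053, coefficient = 2
x_3 = 1.9375, f(x_3) = 0.340426, coefficient = 4
x_4 = 2.5000, f(x_4) = 0.285714, coefficient = 1

I ≈ (0.562500/3) × 5.496418 = 1.030578
Exact value: 1.029619
Error: 0.000959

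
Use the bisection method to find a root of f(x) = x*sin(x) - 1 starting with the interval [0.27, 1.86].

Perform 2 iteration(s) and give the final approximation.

f(x) = x*sin(x) - 1
Initial interval: [0.27, 1.86]

Iteration 1:
  c_1 = (0.270000 + 1.860000)/2 = 1.065000
  f(c_1) = f(1.065000) = -0.068350
  f(a) × f(c) ≥ 0, new interval: [1.065000, 1.860000]
Iteration 2:
  c_2 = (1.065000 + 1.860000)/2 = 1.462500
  f(c_2) = f(1.462500) = 0.453932
  f(a) × f(c) < 0, new interval: [1.065000, 1.462500]

After 2 iteration(s), the approximation is c_2 = 1.462500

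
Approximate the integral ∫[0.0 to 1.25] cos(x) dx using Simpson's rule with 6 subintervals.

f(x) = cos(x)
a = 0.0, b = 1.25, n = 6
h = (b - a)/n = 0.208333

Simpson's rule: (h/3)[f(x₀) + 4f(x₁) + 2f(x₂) + ... + f(xₙ)]

x_0 = 0.0000, f(x_0) = 1.000000, coefficient = 1
x_1 = 0.2083, f(x_1) = 0.978377, coefficient = 4
x_2 = 0.4167, f(x_2) = 0.914443, coefficient = 2
x_3 = 0.6250, f(x_3) = 0.810963, coefficient = 4
x_4 = 0.8333, f(x_4) = 0.672412, coefficient = 2
x_5 = 1.0417, f(x_5) = 0.504782, coefficient = 4
x_6 = 1.2500, f(x_6) = 0.315322, coefficient = 1

I ≈ (0.208333/3) × 13.665522 = 0.948995
Exact value: 0.948985
Error: 0.000010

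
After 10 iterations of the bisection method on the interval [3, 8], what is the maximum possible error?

Bisection error bound: |error| ≤ (b-a)/2^n
|error| ≤ (8 - 3)/2^10 = 5/2^10
|error| ≤ 0.0048828125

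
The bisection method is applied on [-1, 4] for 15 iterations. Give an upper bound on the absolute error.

Bisection error bound: |error| ≤ (b-a)/2^n
|error| ≤ (4 - (-1))/2^15 = 5/2^15
|error| ≤ 0.0001525879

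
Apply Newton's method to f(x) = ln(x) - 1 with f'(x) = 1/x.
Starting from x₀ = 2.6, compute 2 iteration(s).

f(x) = ln(x) - 1
f'(x) = 1/x
x₀ = 2.6

Newton-Raphson formula: x_{n+1} = x_n - f(x_n)/f'(x_n)

Iteration 1:
  f(2.600000) = -0.044489
  f'(2.600000) = 0.384615
  x_1 = 2.600000 - (-0.044489)/0.384615 = 2.715670
Iteration 2:
  f(2.715670) = -0.000961
  f'(2.715670) = 0.368233
  x_2 = 2.715670 - (-0.000961)/0.368233 = 2.718281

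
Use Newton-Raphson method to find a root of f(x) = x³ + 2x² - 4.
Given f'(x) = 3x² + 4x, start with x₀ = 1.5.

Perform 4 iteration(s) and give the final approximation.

f(x) = x³ + 2x² - 4
f'(x) = 3x² + 4x
x₀ = 1.5

Newton-Raphson formula: x_{n+1} = x_n - f(x_n)/f'(x_n)

Iteration 1:
  f(1.500000) = 3.875000
  f'(1.500000) = 12.750000
  x_1 = 1.500000 - 3.875000/12.750000 = 1.196078
Iteration 2:
  f(1.196078) = 0.572321
  f'(1.196078) = 9.076125
  x_2 = 1.196078 - 0.572321/9.076125 = 1.133021
Iteration 3:
  f(1.133021) = 0.021970
  f'(1.133021) = 8.383289
  x_3 = 1.133021 - 0.021970/8.383289 = 1.130400
Iteration 4:
  f(1.130400) = 0.000037
  f'(1.130400) = 8.355011
  x_4 = 1.130400 - 0.000037/8.355011 = 1.130395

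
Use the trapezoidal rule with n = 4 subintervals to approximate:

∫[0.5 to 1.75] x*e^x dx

f(x) = x*e^x
a = 0.5, b = 1.75, n = 4
h = (b - a)/n = 0.312500

Trapezoidal rule: (h/2)[f(x₀) + 2f(x₁) + 2f(x₂) + ... + f(xₙ)]

x_0 = 0.5000, f(x_0) = 0.824361, coefficient = 1
x_1 = 0.8125, f(x_1) = 1.830997, coefficient = 2
x_2 = 1.1250, f(x_2) = 3.465244, coefficient = 2
x_3 = 1.4375, f(x_3) = 6.052101, coefficient = 2
x_4 = 1.7500, f(x_4) = 10.070555, coefficient = 1

I ≈ (0.312500/2) × 33.591599 = 5.248687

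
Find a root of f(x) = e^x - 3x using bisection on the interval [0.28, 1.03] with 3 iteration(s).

f(x) = e^x - 3x
Initial interval: [0.28, 1.03]

Iteration 1:
  c_1 = (0.280000 + 1.030000)/2 = 0.655000
  f(c_1) = f(0.655000) = -0.039857
  f(a) × f(c) < 0, new interval: [0.280000, 0.655000]
Iteration 2:
  c_2 = (0.280000 + 0.655000)/2 = 0.467500
  f(c_2) = f(0.467500) = 0.193499
  f(a) × f(c) ≥ 0, new interval: [0.467500, 0.655000]
Iteration 3:
  c_3 = (0.467500 + 0.655000)/2 = 0.561250
  f(c_3) = f(0.561250) = 0.069112
  f(a) × f(c) ≥ 0, new interval: [0.561250, 0.655000]

After 3 iteration(s), the approximation is c_3 = 0.561250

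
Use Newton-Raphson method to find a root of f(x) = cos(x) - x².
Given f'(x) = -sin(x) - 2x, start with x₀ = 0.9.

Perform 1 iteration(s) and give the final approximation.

f(x) = cos(x) - x²
f'(x) = -sin(x) - 2x
x₀ = 0.9

Newton-Raphson formula: x_{n+1} = x_n - f(x_n)/f'(x_n)

Iteration 1:
  f(0.900000) = -0.188390
  f'(0.900000) = -2.583327
  x_1 = 0.900000 - (-0.188390)/(-2.583327) = 0.827075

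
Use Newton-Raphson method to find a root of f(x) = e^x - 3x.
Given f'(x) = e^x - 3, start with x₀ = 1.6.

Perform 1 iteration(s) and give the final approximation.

f(x) = e^x - 3x
f'(x) = e^x - 3
x₀ = 1.6

Newton-Raphson formula: x_{n+1} = x_n - f(x_n)/f'(x_n)

Iteration 1:
  f(1.600000) = 0.153032
  f'(1.600000) = 1.953032
  x_1 = 1.600000 - 0.153032/1.953032 = 1.521644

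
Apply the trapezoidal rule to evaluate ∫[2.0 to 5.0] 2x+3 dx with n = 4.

f(x) = 2x+3
a = 2.0, b = 5.0, n = 4
h = (b - a)/n = 0.750000

Trapezoidal rule: (h/2)[f(x₀) + 2f(x₁) + 2f(x₂) + ... + f(xₙ)]

x_0 = 2.0000, f(x_0) = 7.000000, coefficient = 1
x_1 = 2.7500, f(x_1) = 8.500000, coefficient = 2
x_2 = 3.5000, f(x_2) = 10.000000, coefficient = 2
x_3 = 4.2500, f(x_3) = 11.500000, coefficient = 2
x_4 = 5.0000, f(x_4) = 13.000000, coefficient = 1

I ≈ (0.750000/2) × 80.000000 = 30.000000
Exact value: 30.000000
Error: 0.000000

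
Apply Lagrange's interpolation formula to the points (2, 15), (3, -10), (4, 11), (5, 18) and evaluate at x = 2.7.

Lagrange interpolation formula:
P(x) = Σ yᵢ × Lᵢ(x)
where Lᵢ(x) = Π_{j≠i} (x - xⱼ)/(xᵢ - xⱼ)

L_0(2.7) = (2.7 - 3)/(2 - 3) × (2.7 - 4)/(2 - 4) × (2.7 - 5)/(2 - 5) = 0.149500
L_1(2.7) = (2.7 - 2)/(3 - 2) × (2.7 - 4)/(3 - 4) × (2.7 - 5)/(3 - 5) = 1.046500
L_2(2.7) = (2.7 - 2)/(4 - 2) × (2.7 - 3)/(4 - 3) × (2.7 - 5)/(4 - 5) = -0.241500
L_3(2.7) = (2.7 - 2)/(5 - 2) × (2.7 - 3)/(5 - 3) × (2.7 - 4)/(5 - 4) = 0.045500

P(2.7) = 15×L_0(2.7) + (-10)×L_1(2.7) + 11×L_2(2.7) + 18×L_3(2.7)
P(2.7) = -10.060000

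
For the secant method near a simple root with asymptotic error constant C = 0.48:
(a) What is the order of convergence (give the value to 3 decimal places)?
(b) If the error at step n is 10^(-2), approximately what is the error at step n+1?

(a) Secant method has superlinear convergence with order φ = (1+√5)/2 ≈ 1.618.
    This means |e_{n+1}| ≈ C|e_n|^1.618.

(b) With |e_n| = 10^(-2) and C = 0.48:
    |e_{n+1}| ≈ 0.48 × (10^(-2))^1.618 = 0.48 × 10^(-3.24)

(a) ≈ 1.618 (golden ratio); (b) |e_{n+1}| ≈ 2.787e-04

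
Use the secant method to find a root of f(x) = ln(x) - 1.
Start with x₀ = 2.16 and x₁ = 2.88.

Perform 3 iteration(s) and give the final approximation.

f(x) = ln(x) - 1
x₀ = 2.16, x₁ = 2.88

Secant formula: x_{n+1} = x_n - f(x_n)(x_n - x_{n-1})/(f(x_n) - f(x_{n-1}))

Iteration 1:
  f(2.160000) = -0.229892
  f(2.880000) = 0.057790
  x_2 = 2.880000 - 0.057790×(2.880000 - 2.160000)/(0.057790 - (-0.229892))
       = 2.735365
Iteration 2:
  f(2.880000) = 0.057790
  f(2.735365) = 0.006265
  x_3 = 2.735365 - 0.006265×(2.735365 - 2.880000)/(0.006265 - 0.057790)
       = 2.717779
Iteration 3:
  f(2.735365) = 0.006265
  f(2.717779) = -0.000185
  x_4 = 2.717779 - (-0.000185)×(2.717779 - 2.735365)/(-0.000185 - 0.006265)
       = 2.718283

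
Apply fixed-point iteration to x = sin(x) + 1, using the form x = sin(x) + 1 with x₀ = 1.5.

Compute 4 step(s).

Equation: x = sin(x) + 1
Fixed-point form: x = sin(x) + 1
x₀ = 1.5

x_1 = g(1.500000) = 1.997495
x_2 = g(1.997495) = 1.910337
x_3 = g(1.910337) = 1.942908
x_4 = g(1.942908) = 1.931562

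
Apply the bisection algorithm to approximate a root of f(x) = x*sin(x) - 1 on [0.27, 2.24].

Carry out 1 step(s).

f(x) = x*sin(x) - 1
Initial interval: [0.27, 2.24]

Iteration 1:
  c_1 = (0.270000 + 2.240000)/2 = 1.255000
  f(c_1) = f(1.255000) = 0.192939
  f(a) × f(c) < 0, new interval: [0.270000, 1.255000]

After 1 iteration(s), the approximation is c_1 = 1.255000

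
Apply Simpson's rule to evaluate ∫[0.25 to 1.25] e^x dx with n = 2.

f(x) = e^x
a = 0.25, b = 1.25, n = 2
h = (b - a)/n = 0.500000

Simpson's rule: (h/3)[f(x₀) + 4f(x₁) + 2f(x₂) + ... + f(xₙ)]

x_0 = 0.2500, f(x_0) = 1.284025, coefficient = 1
x_1 = 0.7500, f(x_1) = 2.117000, coefficient = 4
x_2 = 1.2500, f(x_2) = 3.490343, coefficient = 1

I ≈ (0.500000/3) × 13.242368 = 2.207061
Exact value: 2.206318
Error: 0.000744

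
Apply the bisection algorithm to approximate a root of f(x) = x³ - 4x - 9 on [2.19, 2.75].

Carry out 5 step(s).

f(x) = x³ - 4x - 9
Initial interval: [2.19, 2.75]

Iteration 1:
  c_1 = (2.190000 + 2.750000)/2 = 2.470000
  f(c_1) = f(2.470000) = -3.810777
  f(a) × f(c) ≥ 0, new interval: [2.470000, 2.750000]
Iteration 2:
  c_2 = (2.470000 + 2.750000)/2 = 2.610000
  f(c_2) = f(2.610000) = -1.660419
  f(a) × f(c) ≥ 0, new interval: [2.610000, 2.750000]
Iteration 3:
  c_3 = (2.610000 + 2.750000)/2 = 2.680000
  f(c_3) = f(2.680000) = -0.471168
  f(a) × f(c) ≥ 0, new interval: [2.680000, 2.750000]
Iteration 4:
  c_4 = (2.680000 + 2.750000)/2 = 2.715000
  f(c_4) = f(2.715000) = 0.152876
  f(a) × f(c) < 0, new interval: [2.680000, 2.715000]
Iteration 5:
  c_5 = (2.680000 + 2.715000)/2 = 2.697500
  f(c_5) = f(2.697500) = -0.161624
  f(a) × f(c) ≥ 0, new interval: [2.697500, 2.715000]

After 5 iteration(s), the approximation is c_5 = 2.697500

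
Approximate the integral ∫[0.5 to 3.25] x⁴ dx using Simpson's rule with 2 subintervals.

f(x) = x⁴
a = 0.5, b = 3.25, n = 2
h = (b - a)/n = 1.375000

Simpson's rule: (h/3)[f(x₀) + 4f(x₁) + 2f(x₂) + ... + f(xₙ)]

x_0 = 0.5000, f(x_0) = 0.062500, coefficient = 1
x_1 = 1.8750, f(x_1) = 12.359619, coefficient = 4
x_2 = 3.2500, f(x_2) = 111.566406, coefficient = 1

I ≈ (1.375000/3) × 161.067383 = 73.822550
Exact value: 72.511914
Error: 1.310636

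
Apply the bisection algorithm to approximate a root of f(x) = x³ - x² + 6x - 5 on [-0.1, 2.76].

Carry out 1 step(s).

f(x) = x³ - x² + 6x - 5
Initial interval: [-0.1, 2.76]

Iteration 1:
  c_1 = (-0.100000 + 2.760000)/2 = 1.330000
  f(c_1) = f(1.330000) = 3.563737
  f(a) × f(c) < 0, new interval: [-0.100000, 1.330000]

After 1 iteration(s), the approximation is c_1 = 1.330000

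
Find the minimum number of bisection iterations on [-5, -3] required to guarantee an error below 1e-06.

We need (b-a)/2^n ≤ 1e-06
(-3 - (-5))/2^n ≤ 1e-06
2/2^n ≤ 1e-06
2^n ≥ 2000000
n ≥ log₂(2000000) = 20.93
n ≥ 21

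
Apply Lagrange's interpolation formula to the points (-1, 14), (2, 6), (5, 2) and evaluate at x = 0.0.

Lagrange interpolation formula:
P(x) = Σ yᵢ × Lᵢ(x)
where Lᵢ(x) = Π_{j≠i} (x - xⱼ)/(xᵢ - xⱼ)

L_0(0.0) = (0.0 - 2)/(-1 - 2) × (0.0 - 5)/(-1 - 5) = 0.555556
L_1(0.0) = (0.0 - (-1))/(2 - (-1)) × (0.0 - 5)/(2 - 5) = 0.555556
L_2(0.0) = (0.0 - (-1))/(5 - (-1)) × (0.0 - 2)/(5 - 2) = -0.111111

P(0.0) = 14×L_0(0.0) + 6×L_1(0.0) + 2×L_2(0.0)
P(0.0) = 10.888889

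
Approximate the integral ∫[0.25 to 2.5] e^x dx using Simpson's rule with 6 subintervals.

f(x) = e^x
a = 0.25, b = 2.5, n = 6
h = (b - a)/n = 0.375000

Simpson's rule: (h/3)[f(x₀) + 4f(x₁) + 2f(x₂) + ... + f(xₙ)]

x_0 = 0.2500, f(x_0) = 1.284025, coefficient = 1
x_1 = 0.6250, f(x_1) = 1.868246, coefficient = 4
x_2 = 1.0000, f(x_2) = 2.718282, coefficient = 2
x_3 = 1.3750, f(x_3) = 3.955077, coefficient = 4
x_4 = 1.7500, f(x_4) = 5.754603, coefficient = 2
x_5 = 2.1250, f(x_5) = 8.372897, coefficient = 4
x_6 = 2.5000, f(x_6) = 12.182494, coefficient = 1

I ≈ (0.375000/3) × 87.197169 = 10.899646
Exact value: 10.898469
Error: 0.001178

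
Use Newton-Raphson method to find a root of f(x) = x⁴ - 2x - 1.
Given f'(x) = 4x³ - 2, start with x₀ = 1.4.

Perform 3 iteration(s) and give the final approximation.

f(x) = x⁴ - 2x - 1
f'(x) = 4x³ - 2
x₀ = 1.4

Newton-Raphson formula: x_{n+1} = x_n - f(x_n)/f'(x_n)

Iteration 1:
  f(1.400000) = 0.041600
  f'(1.400000) = 8.976000
  x_1 = 1.400000 - 0.041600/8.976000 = 1.395365
Iteration 2:
  f(1.395365) = 0.000252
  f'(1.395365) = 8.867355
  x_2 = 1.395365 - 0.000252/8.867355 = 1.395337
Iteration 3:
  f(1.395337) = 0.000000
  f'(1.395337) = 8.866691
  x_3 = 1.395337 - 0.000000/8.866691 = 1.395337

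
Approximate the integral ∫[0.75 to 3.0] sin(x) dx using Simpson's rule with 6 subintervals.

f(x) = sin(x)
a = 0.75, b = 3.0, n = 6
h = (b - a)/n = 0.375000

Simpson's rule: (h/3)[f(x₀) + 4f(x₁) + 2f(x₂) + ... + f(xₙ)]

x_0 = 0.7500, f(x_0) = 0.681639, coefficient = 1
x_1 = 1.1250, f(x_1) = 0.902268, coefficient = 4
x_2 = 1.5000, f(x_2) = 0.997495, coefficient = 2
x_3 = 1.8750, f(x_3) = 0.954086, coefficient = 4
x_4 = 2.2500, f(x_4) = 0.778073, coefficient = 2
x_5 = 2.6250, f(x_5) = 0.493920, coefficient = 4
x_6 = 3.0000, f(x_6) = 0.141120, coefficient = 1

I ≈ (0.375000/3) × 13.774990 = 1.721874
Exact value: 1.721681
Error: 0.000192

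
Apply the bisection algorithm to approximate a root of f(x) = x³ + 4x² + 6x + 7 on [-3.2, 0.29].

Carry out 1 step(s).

f(x) = x³ + 4x² + 6x + 7
Initial interval: [-3.2, 0.29]

Iteration 1:
  c_1 = (-3.200000 + 0.290000)/2 = -1.455000
  f(c_1) = f(-1.455000) = 3.657829
  f(a) × f(c) < 0, new interval: [-3.200000, -1.455000]

After 1 iteration(s), the approximation is c_1 = -1.455000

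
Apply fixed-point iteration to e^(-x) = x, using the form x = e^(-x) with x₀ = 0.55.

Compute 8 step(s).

Equation: e^(-x) = x
Fixed-point form: x = e^(-x)
x₀ = 0.55

x_1 = g(0.550000) = 0.576950
x_2 = g(0.576950) = 0.561609
x_3 = g(0.561609) = 0.570291
x_4 = g(0.570291) = 0.565361
x_5 = g(0.565361) = 0.568155
x_6 = g(0.568155) = 0.566570
x_7 = g(0.566570) = 0.567469
x_8 = g(0.567469) = 0.566959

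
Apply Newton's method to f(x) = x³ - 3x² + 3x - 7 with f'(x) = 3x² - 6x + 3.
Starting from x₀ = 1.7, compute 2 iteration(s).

f(x) = x³ - 3x² + 3x - 7
f'(x) = 3x² - 6x + 3
x₀ = 1.7

Newton-Raphson formula: x_{n+1} = x_n - f(x_n)/f'(x_n)

Iteration 1:
  f(1.700000) = -5.657000
  f'(1.700000) = 1.470000
  x_1 = 1.700000 - (-5.657000)/1.470000 = 5.548299
Iteration 2:
  f(5.548299) = 88.090789
  f'(5.548299) = 62.061080
  x_2 = 5.548299 - 88.090789/62.061080 = 4.128878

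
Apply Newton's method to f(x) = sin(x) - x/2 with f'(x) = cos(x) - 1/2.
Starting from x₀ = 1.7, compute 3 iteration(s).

f(x) = sin(x) - x/2
f'(x) = cos(x) - 1/2
x₀ = 1.7

Newton-Raphson formula: x_{n+1} = x_n - f(x_n)/f'(x_n)

Iteration 1:
  f(1.700000) = 0.141665
  f'(1.700000) = -0.628844
  x_1 = 1.700000 - 0.141665/(-0.628844) = 1.925278
Iteration 2:
  f(1.925278) = -0.024812
  f'(1.925278) = -0.847104
  x_2 = 1.925278 - (-0.024812)/(-0.847104) = 1.895987
Iteration 3:
  f(1.895987) = -0.000404
  f'(1.895987) = -0.819490
  x_3 = 1.895987 - (-0.000404)/(-0.819490) = 1.895494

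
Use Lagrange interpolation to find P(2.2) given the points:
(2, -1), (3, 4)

Lagrange interpolation formula:
P(x) = Σ yᵢ × Lᵢ(x)
where Lᵢ(x) = Π_{j≠i} (x - xⱼ)/(xᵢ - xⱼ)

L_0(2.2) = (2.2 - 3)/(2 - 3) = 0.800000
L_1(2.2) = (2.2 - 2)/(3 - 2) = 0.200000

P(2.2) = (-1)×L_0(2.2) + 4×L_1(2.2)
P(2.2) = 0.000000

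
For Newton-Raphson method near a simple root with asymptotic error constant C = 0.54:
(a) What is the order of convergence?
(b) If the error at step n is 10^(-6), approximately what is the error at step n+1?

(a) Newton-Raphson has quadratic (order 2) convergence near simple roots.
    This means |e_{n+1}| ≈ C|e_n|².

(b) With |e_n| = 10^(-6) and C = 0.54:
    |e_{n+1}| ≈ 0.54 × (10^(-6))² = 0.54 × 10^(-12)

(a) 2 (quadratic); (b) |e_{n+1}| ≈ 5.400e-13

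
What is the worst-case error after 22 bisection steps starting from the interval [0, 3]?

Bisection error bound: |error| ≤ (b-a)/2^n
|error| ≤ (3 - 0)/2^22 = 3/2^22
|error| ≤ 0.0000007153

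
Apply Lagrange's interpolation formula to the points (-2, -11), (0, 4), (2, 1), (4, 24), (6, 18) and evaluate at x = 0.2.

Lagrange interpolation formula:
P(x) = Σ yᵢ × Lᵢ(x)
where Lᵢ(x) = Π_{j≠i} (x - xⱼ)/(xᵢ - xⱼ)

L_0(0.2) = (0.2 - 0)/(-2 - 0) × (0.2 - 2)/(-2 - 2) × (0.2 - 4)/(-2 - 4) × (0.2 - 6)/(-2 - 6) = -0.020663
L_1(0.2) = (0.2 - (-2))/(0 - (-2)) × (0.2 - 2)/(0 - 2) × (0.2 - 4)/(0 - 4) × (0.2 - 6)/(0 - 6) = 0.909150
L_2(0.2) = (0.2 - (-2))/(2 - (-2)) × (0.2 - 0)/(2 - 0) × (0.2 - 4)/(2 - 4) × (0.2 - 6)/(2 - 6) = 0.151525
L_3(0.2) = (0.2 - (-2))/(4 - (-2)) × (0.2 - 0)/(4 - 0) × (0.2 - 2)/(4 - 2) × (0.2 - 6)/(4 - 6) = -0.047850
L_4(0.2) = (0.2 - (-2))/(6 - (-2)) × (0.2 - 0)/(6 - 0) × (0.2 - 2)/(6 - 2) × (0.2 - 4)/(6 - 4) = 0.007838

P(0.2) = (-11)×L_0(0.2) + 4×L_1(0.2) + 1×L_2(0.2) + 24×L_3(0.2) + 18×L_4(0.2)
P(0.2) = 3.008087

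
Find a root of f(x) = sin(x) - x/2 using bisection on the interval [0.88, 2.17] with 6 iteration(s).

f(x) = sin(x) - x/2
Initial interval: [0.88, 2.17]

Iteration 1:
  c_1 = (0.880000 + 2.170000)/2 = 1.525000
  f(c_1) = f(1.525000) = 0.236452
  f(a) × f(c) ≥ 0, new interval: [1.525000, 2.170000]
Iteration 2:
  c_2 = (1.525000 + 2.170000)/2 = 1.847500
  f(c_2) = f(1.847500) = 0.038211
  f(a) × f(c) ≥ 0, new interval: [1.847500, 2.170000]
Iteration 3:
  c_3 = (1.847500 + 2.170000)/2 = 2.008750
  f(c_3) = f(2.008750) = -0.098754
  f(a) × f(c) < 0, new interval: [1.847500, 2.008750]
Iteration 4:
  c_4 = (1.847500 + 2.008750)/2 = 1.928125
  f(c_4) = f(1.928125) = -0.027228
  f(a) × f(c) < 0, new interval: [1.847500, 1.928125]
Iteration 5:
  c_5 = (1.847500 + 1.928125)/2 = 1.887812
  f(c_5) = f(1.887812) = 0.006264
  f(a) × f(c) ≥ 0, new interval: [1.887812, 1.928125]
Iteration 6:
  c_6 = (1.887812 + 1.928125)/2 = 1.907969
  f(c_6) = f(1.907969) = -0.010291
  f(a) × f(c) < 0, new interval: [1.887812, 1.907969]

After 6 iteration(s), the approximation is c_6 = 1.907969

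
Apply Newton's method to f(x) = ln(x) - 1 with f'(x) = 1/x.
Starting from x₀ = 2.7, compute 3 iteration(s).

f(x) = ln(x) - 1
f'(x) = 1/x
x₀ = 2.7

Newton-Raphson formula: x_{n+1} = x_n - f(x_n)/f'(x_n)

Iteration 1:
  f(2.700000) = -0.006748
  f'(2.700000) = 0.370370
  x_1 = 2.700000 - (-0.006748)/0.370370 = 2.718220
Iteration 2:
  f(2.718220) = -0.000023
  f'(2.718220) = 0.367888
  x_2 = 2.718220 - (-0.000023)/0.367888 = 2.718282
Iteration 3:
  f(2.718282) = 0.000000
  f'(2.718282) = 0.367879
  x_3 = 2.718282 - 0.000000/0.367879 = 2.718282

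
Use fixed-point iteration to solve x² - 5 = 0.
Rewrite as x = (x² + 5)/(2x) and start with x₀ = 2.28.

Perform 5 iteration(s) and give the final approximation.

Equation: x² - 5 = 0
Fixed-point form: x = (x² + 5)/(2x)
x₀ = 2.28

x_1 = g(2.280000) = 2.236491
x_2 = g(2.236491) = 2.236068
x_3 = g(2.236068) = 2.236068
x_4 = g(2.236068) = 2.236068
x_5 = g(2.236068) = 2.236068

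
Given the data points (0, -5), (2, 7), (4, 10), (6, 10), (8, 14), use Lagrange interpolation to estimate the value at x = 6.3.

Lagrange interpolation formula:
P(x) = Σ yᵢ × Lᵢ(x)
where Lᵢ(x) = Π_{j≠i} (x - xⱼ)/(xᵢ - xⱼ)

L_0(6.3) = (6.3 - 2)/(0 - 2) × (6.3 - 4)/(0 - 4) × (6.3 - 6)/(0 - 6) × (6.3 - 8)/(0 - 8) = -0.013135
L_1(6.3) = (6.3 - 0)/(2 - 0) × (6.3 - 4)/(2 - 4) × (6.3 - 6)/(2 - 6) × (6.3 - 8)/(2 - 8) = 0.076978
L_2(6.3) = (6.3 - 0)/(4 - 0) × (6.3 - 2)/(4 - 2) × (6.3 - 6)/(4 - 6) × (6.3 - 8)/(4 - 8) = -0.215873
L_3(6.3) = (6.3 - 0)/(6 - 0) × (6.3 - 2)/(6 - 2) × (6.3 - 4)/(6 - 4) × (6.3 - 8)/(6 - 8) = 1.103353
L_4(6.3) = (6.3 - 0)/(8 - 0) × (6.3 - 2)/(8 - 2) × (6.3 - 4)/(8 - 4) × (6.3 - 6)/(8 - 6) = 0.048677

P(6.3) = (-5)×L_0(6.3) + 7×L_1(6.3) + 10×L_2(6.3) + 10×L_3(6.3) + 14×L_4(6.3)
P(6.3) = 10.160802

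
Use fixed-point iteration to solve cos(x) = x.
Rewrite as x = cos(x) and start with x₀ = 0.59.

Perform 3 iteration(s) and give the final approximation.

Equation: cos(x) = x
Fixed-point form: x = cos(x)
x₀ = 0.59

x_1 = g(0.590000) = 0.830941
x_2 = g(0.830941) = 0.674181
x_3 = g(0.674181) = 0.781218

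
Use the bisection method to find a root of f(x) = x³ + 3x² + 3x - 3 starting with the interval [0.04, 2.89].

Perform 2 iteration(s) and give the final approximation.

f(x) = x³ + 3x² + 3x - 3
Initial interval: [0.04, 2.89]

Iteration 1:
  c_1 = (0.040000 + 2.890000)/2 = 1.465000
  f(c_1) = f(1.465000) = 10.977895
  f(a) × f(c) < 0, new interval: [0.040000, 1.465000]
Iteration 2:
  c_2 = (0.040000 + 1.465000)/2 = 0.752500
  f(c_2) = f(0.752500) = 1.382377
  f(a) × f(c) < 0, new interval: [0.040000, 0.752500]

After 2 iteration(s), the approximation is c_2 = 0.752500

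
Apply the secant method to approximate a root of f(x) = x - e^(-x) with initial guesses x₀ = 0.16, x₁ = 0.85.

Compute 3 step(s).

f(x) = x - e^(-x)
x₀ = 0.16, x₁ = 0.85

Secant formula: x_{n+1} = x_n - f(x_n)(x_n - x_{n-1})/(f(x_n) - f(x_{n-1}))

Iteration 1:
  f(0.160000) = -0.692144
  f(0.850000) = 0.422585
  x_2 = 0.850000 - 0.422585×(0.850000 - 0.160000)/(0.422585 - (-0.692144))
       = 0.588426
Iteration 2:
  f(0.850000) = 0.422585
  f(0.588426) = 0.033226
  x_3 = 0.588426 - 0.033226×(0.588426 - 0.850000)/(0.033226 - 0.422585)
       = 0.566105
Iteration 3:
  f(0.588426) = 0.033226
  f(0.566105) = -0.001628
  x_4 = 0.566105 - (-0.001628)×(0.566105 - 0.588426)/(-0.001628 - 0.033226)
       = 0.567147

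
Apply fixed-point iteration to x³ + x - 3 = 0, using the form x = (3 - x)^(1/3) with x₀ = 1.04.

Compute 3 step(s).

Equation: x³ + x - 3 = 0
Fixed-point form: x = (3 - x)^(1/3)
x₀ = 1.04

x_1 = g(1.040000) = 1.251465
x_2 = g(1.251465) = 1.204735
x_3 = g(1.204735) = 1.215373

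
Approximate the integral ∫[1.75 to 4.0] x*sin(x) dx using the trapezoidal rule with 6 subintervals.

f(x) = x*sin(x)
a = 1.75, b = 4.0, n = 6
h = (b - a)/n = 0.375000

Trapezoidal rule: (h/2)[f(x₀) + 2f(x₁) + 2f(x₂) + ... + f(xₙ)]

x_0 = 1.7500, f(x_0) = 1.721975, coefficient = 1
x_1 = 2.1250, f(x_1) = 1.806930, coefficient = 2
x_2 = 2.5000, f(x_2) = 1.496180, coefficient = 2
x_3 = 2.8750, f(x_3) = 0.757407, coefficient = 2
x_4 = 3.2500, f(x_4) = -0.351634, coefficient = 2
x_5 = 3.6250, f(x_5) = -1.684896, coefficient = 2
x_6 = 4.0000, f(x_6) = -3.027210, coefficient = 1

I ≈ (0.375000/2) × 2.742740 = 0.514264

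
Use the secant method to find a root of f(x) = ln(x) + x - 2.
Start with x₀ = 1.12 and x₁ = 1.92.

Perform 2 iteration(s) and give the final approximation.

f(x) = ln(x) + x - 2
x₀ = 1.12, x₁ = 1.92

Secant formula: x_{n+1} = x_n - f(x_n)(x_n - x_{n-1})/(f(x_n) - f(x_{n-1}))

Iteration 1:
  f(1.120000) = -0.766671
  f(1.920000) = 0.572325
  x_2 = 1.920000 - 0.572325×(1.920000 - 1.120000)/(0.572325 - (-0.766671))
       = 1.578057
Iteration 2:
  f(1.920000) = 0.572325
  f(1.578057) = 0.034252
  x_3 = 1.578057 - 0.034252×(1.578057 - 1.920000)/(0.034252 - 0.572325)
       = 1.556290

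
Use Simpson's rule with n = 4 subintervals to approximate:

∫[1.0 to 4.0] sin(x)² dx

f(x) = sin(x)²
a = 1.0, b = 4.0, n = 4
h = (b - a)/n = 0.750000

Simpson's rule: (h/3)[f(x₀) + 4f(x₁) + 2f(x₂) + ... + f(xₙ)]

x_0 = 1.0000, f(x_0) = 0.708073, coefficient = 1
x_1 = 1.7500, f(x_1) = 0.968228, coefficient = 4
x_2 = 2.5000, f(x_2) = 0.358169, coefficient = 2
x_3 = 3.2500, f(x_3) = 0.011706, coefficient = 4
x_4 = 4.0000, f(x_4) = 0.572750, coefficient = 1

I ≈ (0.750000/3) × 5.916899 = 1.479225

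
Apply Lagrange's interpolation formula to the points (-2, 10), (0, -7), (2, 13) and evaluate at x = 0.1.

Lagrange interpolation formula:
P(x) = Σ yᵢ × Lᵢ(x)
where Lᵢ(x) = Π_{j≠i} (x - xⱼ)/(xᵢ - xⱼ)

L_0(0.1) = (0.1 - 0)/(-2 - 0) × (0.1 - 2)/(-2 - 2) = -0.023750
L_1(0.1) = (0.1 - (-2))/(0 - (-2)) × (0.1 - 2)/(0 - 2) = 0.997500
L_2(0.1) = (0.1 - (-2))/(2 - (-2)) × (0.1 - 0)/(2 - 0) = 0.026250

P(0.1) = 10×L_0(0.1) + (-7)×L_1(0.1) + 13×L_2(0.1)
P(0.1) = -6.878750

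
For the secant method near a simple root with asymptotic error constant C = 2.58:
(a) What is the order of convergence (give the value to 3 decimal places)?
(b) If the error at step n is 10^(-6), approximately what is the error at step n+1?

(a) Secant method has superlinear convergence with order φ = (1+√5)/2 ≈ 1.618.
    This means |e_{n+1}| ≈ C|e_n|^1.618.

(b) With |e_n| = 10^(-6) and C = 2.58:
    |e_{n+1}| ≈ 2.58 × (10^(-6))^1.618 = 2.58 × 10^(-9.71)

(a) ≈ 1.618 (golden ratio); (b) |e_{n+1}| ≈ 5.051e-10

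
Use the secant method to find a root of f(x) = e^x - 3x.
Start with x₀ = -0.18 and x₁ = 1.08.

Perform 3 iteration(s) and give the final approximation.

f(x) = e^x - 3x
x₀ = -0.18, x₁ = 1.08

Secant formula: x_{n+1} = x_n - f(x_n)(x_n - x_{n-1})/(f(x_n) - f(x_{n-1}))

Iteration 1:
  f(-0.180000) = 1.375270
  f(1.080000) = -0.295320
  x_2 = 1.080000 - (-0.295320)×(1.080000 - (-0.180000))/(-0.295320 - 1.375270)
       = 0.857262
Iteration 2:
  f(1.080000) = -0.295320
  f(0.857262) = -0.215087
  x_3 = 0.857262 - (-0.215087)×(0.857262 - 1.080000)/(-0.215087 - (-0.295320))
       = 0.260156
Iteration 3:
  f(0.857262) = -0.215087
  f(0.260156) = 0.516665
  x_4 = 0.260156 - 0.516665×(0.260156 - 0.857262)/(0.516665 - (-0.215087))
       = 0.681752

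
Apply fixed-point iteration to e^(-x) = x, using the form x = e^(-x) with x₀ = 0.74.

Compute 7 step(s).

Equation: e^(-x) = x
Fixed-point form: x = e^(-x)
x₀ = 0.74

x_1 = g(0.740000) = 0.477114
x_2 = g(0.477114) = 0.620572
x_3 = g(0.620572) = 0.537637
x_4 = g(0.537637) = 0.584127
x_5 = g(0.584127) = 0.557592
x_6 = g(0.557592) = 0.572586
x_7 = g(0.572586) = 0.564065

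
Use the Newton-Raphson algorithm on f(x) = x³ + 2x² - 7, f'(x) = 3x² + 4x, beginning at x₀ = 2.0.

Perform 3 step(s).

f(x) = x³ + 2x² - 7
f'(x) = 3x² + 4x
x₀ = 2.0

Newton-Raphson formula: x_{n+1} = x_n - f(x_n)/f'(x_n)

Iteration 1:
  f(2.000000) = 9.000000
  f'(2.000000) = 20.000000
  x_1 = 2.000000 - 9.000000/20.000000 = 1.550000
Iteration 2:
  f(1.550000) = 1.528875
  f'(1.550000) = 13.407500
  x_2 = 1.550000 - 1.528875/13.407500 = 1.435969
Iteration 3:
  f(1.435969) = 0.084988
  f'(1.435969) = 11.929893
  x_3 = 1.435969 - 0.084988/11.929893 = 1.428845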